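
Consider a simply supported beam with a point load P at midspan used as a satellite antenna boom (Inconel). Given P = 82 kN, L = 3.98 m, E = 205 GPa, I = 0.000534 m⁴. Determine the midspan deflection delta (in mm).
Model: a simply supported beam with a point load P at midspan, so delta = (P·L^3) / (48·E·I).
Convert to SI units:
  P = 82 kN = 82000 N
  E = 205 GPa = 2.05 × 10¹¹ Pa
Substitute:
  delta = (82000 × 3.98^3) / (48 × (2.05 × 10¹¹) × 0.000534)
  delta = 0.0009838 m
Convert: delta = 0.0009838 m = 0.9838 mm
Final answer: delta = 0.9838 mm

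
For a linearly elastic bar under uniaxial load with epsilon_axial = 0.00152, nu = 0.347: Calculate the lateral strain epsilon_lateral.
Model: a linearly elastic bar under uniaxial load, so epsilon_lateral = -nu·epsilon_axial.
Substitute:
  epsilon_lateral = -(0.347 × 0.00152)
  epsilon_lateral = -0.0005274
Final answer: epsilon_lateral = -0.0005274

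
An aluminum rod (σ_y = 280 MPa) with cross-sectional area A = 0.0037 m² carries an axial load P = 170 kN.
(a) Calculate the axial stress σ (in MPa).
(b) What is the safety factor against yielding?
(a) Axial stress σ = P/A. Convert P = 170 kN = 170000 N.
  σ = 170000 / 0.0037 = 4.595 × 10⁷ Pa = 45.95 MPa
(b) Safety factor SF = σ_y/σ = 280 / 45.95 = 6.094
Final answer: (a) σ = 45.95 MPa, (b) SF = 6.094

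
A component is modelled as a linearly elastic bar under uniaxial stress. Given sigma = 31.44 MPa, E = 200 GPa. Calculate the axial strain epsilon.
Model: a linearly elastic bar under uniaxial stress, so epsilon = sigma / E.
Convert to SI units:
  sigma = 31.44 MPa = 3.144 × 10⁷ Pa
  E = 200 GPa = 2 × 10¹¹ Pa
Substitute:
  epsilon = (3.144 × 10⁷) / (2 × 10¹¹)
  epsilon = 0.0001572
Final answer: epsilon = 0.0001572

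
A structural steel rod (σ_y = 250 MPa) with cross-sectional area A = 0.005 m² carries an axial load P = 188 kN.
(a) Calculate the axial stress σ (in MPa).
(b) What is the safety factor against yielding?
(a) Axial stress σ = P/A. Convert P = 188 kN = 188000 N.
  σ = 188000 / 0.005 = 3.76 × 10⁷ Pa = 37.6 MPa
(b) Safety factor SF = σ_y/σ = 250 / 37.6 = 6.649
Final answer: (a) σ = 37.6 MPa, (b) SF = 6.649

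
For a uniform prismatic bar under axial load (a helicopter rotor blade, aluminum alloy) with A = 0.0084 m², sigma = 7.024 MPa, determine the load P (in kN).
Model: a uniform prismatic bar under axial load, so sigma = P / A.
Solve for P: P = sigma·A.
Convert to SI units:
  sigma = 7.024 MPa = 7.024 × 10⁶ Pa
Substitute:
  P = (7.024 × 10⁶) × 0.0084
  P = 59000 N
Convert: P = 59000 N = 59 kN
Final answer: P = 59 kN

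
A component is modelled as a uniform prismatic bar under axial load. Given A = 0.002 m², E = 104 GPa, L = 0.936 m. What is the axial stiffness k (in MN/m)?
Model: a uniform prismatic bar under axial load, so k = (A·E) / L.
Convert to SI units:
  E = 104 GPa = 1.04 × 10¹¹ Pa
Substitute:
  k = (0.002 × (1.04 × 10¹¹)) / 0.936
  k = 2.222 × 10⁸ N/m
Convert: k = 2.222 × 10⁸ N/m = 222.2 MN/m
Final answer: k = 222.2 MN/m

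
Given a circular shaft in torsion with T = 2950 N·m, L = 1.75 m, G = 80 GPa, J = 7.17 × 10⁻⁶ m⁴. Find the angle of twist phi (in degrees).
Model: a circular shaft in torsion, so phi = (T·L) / (G·J).
Convert to SI units:
  G = 80 GPa = 8 × 10¹⁰ Pa
Substitute:
  phi = (2950 × 1.75) / ((8 × 10¹⁰) × (7.17 × 10⁻⁶))
  phi = 0.009 rad
Convert to degrees: phi = 0.009 × 180/π = 0.5157°
Final answer: phi = 0.5157°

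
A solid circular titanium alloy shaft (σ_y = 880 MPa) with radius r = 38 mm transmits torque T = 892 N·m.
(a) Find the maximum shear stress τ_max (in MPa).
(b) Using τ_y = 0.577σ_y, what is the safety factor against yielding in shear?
(a) For a solid circular shaft, τ_max = T·r/J with J = π·r^4/2, i.e. τ_max = 2·T / (π·r^3). Convert r = 38 mm = 0.038 m.
  τ_max = (2 × 892) / (π × 0.038^3) = 1.035 × 10⁷ Pa = 10.35 MPa
(b) τ_y = 0.577 × 880 = 507.76 MPa
  SF = τ_y/τ_max = 507.76 / 10.35 = 49.06
Final answer: (a) τ_max = 10.35 MPa, (b) SF = 49.06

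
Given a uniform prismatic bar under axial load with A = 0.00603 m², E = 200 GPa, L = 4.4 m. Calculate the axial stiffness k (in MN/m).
Model: a uniform prismatic bar under axial load, so k = (A·E) / L.
Convert to SI units:
  E = 200 GPa = 2 × 10¹¹ Pa
Substitute:
  k = (0.00603 × (2 × 10¹¹)) / 4.4
  k = 2.741 × 10⁸ N/m
Convert: k = 2.741 × 10⁸ N/m = 274.1 MN/m
Final answer: k = 274.1 MN/m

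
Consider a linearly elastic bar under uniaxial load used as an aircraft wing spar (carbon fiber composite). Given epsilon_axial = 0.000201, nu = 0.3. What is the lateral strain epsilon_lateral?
Model: a linearly elastic bar under uniaxial load, so epsilon_lateral = -nu·epsilon_axial.
Substitute:
  epsilon_lateral = -(0.3 × 0.000201)
  epsilon_lateral = -6.03 × 10⁻⁵
Final answer: epsilon_lateral = -6.03 × 10⁻⁵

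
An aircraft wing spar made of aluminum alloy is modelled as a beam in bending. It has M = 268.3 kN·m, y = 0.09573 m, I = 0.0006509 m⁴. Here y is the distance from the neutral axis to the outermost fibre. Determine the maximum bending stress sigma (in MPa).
Model: a beam in bending, so sigma = (M·y) / I.
Convert to SI units:
  M = 268.3 kN·m = 268300 N·m
Substitute:
  sigma = (268300 × 0.09573) / 0.0006509
  sigma = 3.946 × 10⁷ Pa
Convert: sigma = 3.946 × 10⁷ Pa = 39.46 MPa
Final answer: sigma = 39.46 MPa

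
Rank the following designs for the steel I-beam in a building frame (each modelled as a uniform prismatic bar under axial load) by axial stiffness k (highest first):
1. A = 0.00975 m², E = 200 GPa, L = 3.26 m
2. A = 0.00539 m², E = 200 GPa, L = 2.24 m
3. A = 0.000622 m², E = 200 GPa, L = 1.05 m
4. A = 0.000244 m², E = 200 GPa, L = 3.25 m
Model: a uniform prismatic bar under axial load, so k = (A·E) / L (SI units).
  Case 1: k = (0.00975 × (2 × 10¹¹)) / 3.26 = 5.982 × 10⁸ N/m = 598.2 MN/m
  Case 2: k = (0.00539 × (2 × 10¹¹)) / 2.24 = 4.812 × 10⁸ N/m = 481.2 MN/m
  Case 3: k = (0.000622 × (2 × 10¹¹)) / 1.05 = 1.185 × 10⁸ N/m = 118.5 MN/m
  Case 4: k = (0.000244 × (2 × 10¹¹)) / 3.25 = 1.502 × 10⁷ N/m = 15.02 MN/m
Ordering: 598.2 MN/m (case 1) > 481.2 MN/m (case 2) > 118.5 MN/m (case 3) > 15.02 MN/m (case 4)
Final answer: 1, 2, 3, 4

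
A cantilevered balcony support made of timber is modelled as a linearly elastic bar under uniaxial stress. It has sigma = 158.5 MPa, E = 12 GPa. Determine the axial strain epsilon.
Model: a linearly elastic bar under uniaxial stress, so epsilon = sigma / E.
Convert to SI units:
  sigma = 158.5 MPa = 1.585 × 10⁸ Pa
  E = 12 GPa = 1.2 × 10¹⁰ Pa
Substitute:
  epsilon = (1.585 × 10⁸) / (1.2 × 10¹⁰)
  epsilon = 0.01321
Final answer: epsilon = 0.01321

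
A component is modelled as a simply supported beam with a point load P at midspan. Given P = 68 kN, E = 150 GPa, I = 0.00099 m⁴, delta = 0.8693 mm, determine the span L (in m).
Model: a simply supported beam with a point load P at midspan, so delta = (P·L^3) / (48·E·I).
Solve for L: L = ((48·delta·E·I) / P)^(1/3).
Convert to SI units:
  P = 68 kN = 68000 N
  E = 150 GPa = 1.5 × 10¹¹ Pa
  delta = 0.8693 mm = 0.0008693 m
Substitute:
  L = ((48 × 0.0008693 × (1.5 × 10¹¹) × 0.00099) / 68000)^(1/3)
  L = 4.5 m
Final answer: L = 4.5 m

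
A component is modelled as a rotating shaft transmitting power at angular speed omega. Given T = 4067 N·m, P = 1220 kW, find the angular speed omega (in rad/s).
Model: a rotating shaft transmitting power at angular speed omega, so P = T·omega.
Solve for omega: omega = P / T.
Convert to SI units:
  P = 1220 kW = 1.22 × 10⁶ W
Substitute:
  omega = (1.22 × 10⁶) / 4067
  omega = 300 rad/s
Final answer: omega = 300 rad/s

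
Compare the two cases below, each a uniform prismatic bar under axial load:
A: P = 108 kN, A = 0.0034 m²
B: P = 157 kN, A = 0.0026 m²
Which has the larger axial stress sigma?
Model: a uniform prismatic bar under axial load, so sigma = P / A (SI units).
  A: sigma = 108000 / 0.0034 = 3.176 × 10⁷ Pa = 31.76 MPa
  B: sigma = 157000 / 0.0026 = 6.038 × 10⁷ Pa = 60.38 MPa
60.38 MPa > 31.76 MPa, so B is larger.
Final answer: B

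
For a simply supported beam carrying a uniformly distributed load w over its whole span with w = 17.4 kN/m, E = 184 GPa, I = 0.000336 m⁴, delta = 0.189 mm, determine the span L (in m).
Model: a simply supported beam carrying a uniformly distributed load w over its whole span, so delta = (5·w·L^4) / (384·E·I).
Solve for L: L = ((384·delta·E·I) / (5·w))^(1/4).
Convert to SI units:
  w = 17.4 kN/m = 17400 N/m
  E = 184 GPa = 1.84 × 10¹¹ Pa
  delta = 0.189 mm = 0.000189 m
Substitute:
  L = ((384 × 0.000189 × (1.84 × 10¹¹) × 0.000336) / (5 × 17400))^(1/4)
  L = 2.68 m
Final answer: L = 2.68 m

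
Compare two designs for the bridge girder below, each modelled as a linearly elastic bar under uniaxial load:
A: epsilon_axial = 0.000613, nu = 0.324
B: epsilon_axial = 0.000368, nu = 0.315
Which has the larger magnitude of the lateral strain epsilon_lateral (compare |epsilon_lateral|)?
Model: a linearly elastic bar under uniaxial load, so epsilon_lateral = -nu·epsilon_axial (SI units).
  A: epsilon_lateral = -(0.324 × 0.000613) = -0.0001986
  B: epsilon_lateral = -(0.315 × 0.000368) = -0.0001159
|epsilon_lateral|: A = 0.0001986, B = 0.0001159, so A is larger in magnitude.
Final answer: A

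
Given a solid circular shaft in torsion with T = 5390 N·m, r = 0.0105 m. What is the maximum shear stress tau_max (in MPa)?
Model: a solid circular shaft in torsion, so tau_max = (2·T) / (π·r^3).
Substitute:
  tau_max = (2 × 5390) / (π × 0.0105^3)
  tau_max = 2.964 × 10⁹ Pa
Convert: tau_max = 2.964 × 10⁹ Pa = 2964 MPa
Final answer: tau_max = 2964 MPa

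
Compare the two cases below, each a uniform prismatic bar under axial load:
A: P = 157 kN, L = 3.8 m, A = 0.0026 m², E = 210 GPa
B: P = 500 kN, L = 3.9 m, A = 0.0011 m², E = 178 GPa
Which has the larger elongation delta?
Model: a uniform prismatic bar under axial load, so delta = (P·L) / (A·E) (SI units).
  A: delta = (157000 × 3.8) / (0.0026 × (2.1 × 10¹¹)) = 0.001093 m = 1.093 mm
  B: delta = (500000 × 3.9) / (0.0011 × (1.78 × 10¹¹)) = 0.009959 m = 9.959 mm
9.959 mm > 1.093 mm, so B is larger.
Final answer: B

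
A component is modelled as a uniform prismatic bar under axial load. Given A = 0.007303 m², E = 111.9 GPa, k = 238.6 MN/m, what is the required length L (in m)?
Model: a uniform prismatic bar under axial load, so k = (A·E) / L.
Solve for L: L = (A·E) / k.
Convert to SI units:
  E = 111.9 GPa = 1.119 × 10¹¹ Pa
  k = 238.6 MN/m = 2.386 × 10⁸ N/m
Substitute:
  L = (0.007303 × (1.119 × 10¹¹)) / (2.386 × 10⁸)
  L = 3.425 m
Final answer: L = 3.425 m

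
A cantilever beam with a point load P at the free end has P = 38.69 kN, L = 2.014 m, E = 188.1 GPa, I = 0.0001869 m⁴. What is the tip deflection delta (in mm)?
Model: a cantilever beam with a point load P at the free end, so delta = (P·L^3) / (3·E·I).
Convert to SI units:
  P = 38.69 kN = 38690 N
  E = 188.1 GPa = 1.881 × 10¹¹ Pa
Substitute:
  delta = (38690 × 2.014^3) / (3 × (1.881 × 10¹¹) × 0.0001869)
  delta = 0.002997 m
Convert: delta = 0.002997 m = 2.997 mm
Final answer: delta = 2.997 mm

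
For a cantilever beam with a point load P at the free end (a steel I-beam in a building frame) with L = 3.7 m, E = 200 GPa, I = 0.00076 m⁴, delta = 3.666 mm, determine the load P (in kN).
Model: a cantilever beam with a point load P at the free end, so delta = (P·L^3) / (3·E·I).
Solve for P: P = (3·delta·E·I) / L^3.
Convert to SI units:
  E = 200 GPa = 2 × 10¹¹ Pa
  delta = 3.666 mm = 0.003666 m
Substitute:
  P = (3 × 0.003666 × (2 × 10¹¹) × 0.00076) / 3.7^3
  P = 33000 N
Convert: P = 33000 N = 33 kN
Final answer: P = 33 kN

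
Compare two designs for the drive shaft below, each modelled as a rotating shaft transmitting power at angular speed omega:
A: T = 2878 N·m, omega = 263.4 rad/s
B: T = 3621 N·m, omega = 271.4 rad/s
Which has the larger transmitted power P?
Model: a rotating shaft transmitting power at angular speed omega, so P = T·omega (SI units).
  A: P = 2878 × 263.4 = 758100 W = 758.1 kW
  B: P = 3621 × 271.4 = 982700 W = 982.7 kW
982.7 kW > 758.1 kW, so B is larger.
Final answer: B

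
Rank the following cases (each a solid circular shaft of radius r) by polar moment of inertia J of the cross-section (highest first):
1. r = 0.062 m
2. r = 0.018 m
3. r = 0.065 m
Model: a solid circular shaft of radius r, so J = (π·r^4) / 2 (SI units).
  Case 1: J = (π × 0.062^4) / 2 = 2.321 × 10⁻⁵ m⁴
  Case 2: J = (π × 0.018^4) / 2 = 1.649 × 10⁻⁷ m⁴
  Case 3: J = (π × 0.065^4) / 2 = 2.804 × 10⁻⁵ m⁴
Ordering: 2.804 × 10⁻⁵ m⁴ (case 3) > 2.321 × 10⁻⁵ m⁴ (case 1) > 1.649 × 10⁻⁷ m⁴ (case 2)
Final answer: 3, 1, 2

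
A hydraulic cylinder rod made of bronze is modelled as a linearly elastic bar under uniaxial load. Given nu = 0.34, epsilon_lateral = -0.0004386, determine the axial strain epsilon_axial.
Model: a linearly elastic bar under uniaxial load, so epsilon_lateral = -nu·epsilon_axial.
Solve for epsilon_axial: epsilon_axial = -epsilon_lateral / nu.
Substitute:
  epsilon_axial = -(-0.0004386) / 0.34
  epsilon_axial = 0.00129
Final answer: epsilon_axial = 0.00129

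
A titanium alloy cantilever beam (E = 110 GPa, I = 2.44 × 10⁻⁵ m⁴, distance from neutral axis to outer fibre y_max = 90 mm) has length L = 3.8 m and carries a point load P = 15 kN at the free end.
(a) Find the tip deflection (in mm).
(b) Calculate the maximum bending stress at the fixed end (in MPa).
(a) Tip deflection of a cantilever with an end point load: δ = P·L^3 / (3·E·I). Convert P = 15 kN = 15000 N, E = 110 GPa = 1.1 × 10¹¹ Pa.
  δ = (15000 × 3.8^3) / (3 × (1.1 × 10¹¹) × (2.44 × 10⁻⁵)) = 0.1022 m = 102.2 mm
(b) Maximum bending moment at the fixed end: M = P·L = 15000 × 3.8 = 57000 N·m. Convert y_max = 90 mm = 0.09 m.
  σ = M·y_max / I = (57000 × 0.09) / (2.44 × 10⁻⁵) = 2.102 × 10⁸ Pa = 210.2 MPa
Final answer: (a) δ = 102.2 mm, (b) σ = 210.2 MPa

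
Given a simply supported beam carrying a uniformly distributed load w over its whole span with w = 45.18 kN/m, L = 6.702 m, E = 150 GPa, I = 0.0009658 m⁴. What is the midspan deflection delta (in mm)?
Model: a simply supported beam carrying a uniformly distributed load w over its whole span, so delta = (5·w·L^4) / (384·E·I).
Convert to SI units:
  w = 45.18 kN/m = 45180 N/m
  E = 150 GPa = 1.5 × 10¹¹ Pa
Substitute:
  delta = (5 × 45180 × 6.702^4) / (384 × (1.5 × 10¹¹) × 0.0009658)
  delta = 0.008193 m
Convert: delta = 0.008193 m = 8.193 mm
Final answer: delta = 8.193 mm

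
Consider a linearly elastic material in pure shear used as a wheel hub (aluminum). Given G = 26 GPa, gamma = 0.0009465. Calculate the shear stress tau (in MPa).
Model: a linearly elastic material in pure shear, so tau = G·gamma.
Convert to SI units:
  G = 26 GPa = 2.6 × 10¹⁰ Pa
Substitute:
  tau = (2.6 × 10¹⁰) × 0.0009465
  tau = 2.461 × 10⁷ Pa
Convert: tau = 2.461 × 10⁷ Pa = 24.61 MPa
Final answer: tau = 24.61 MPa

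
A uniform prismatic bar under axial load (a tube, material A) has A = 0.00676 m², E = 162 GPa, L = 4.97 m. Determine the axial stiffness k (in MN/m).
Model: a uniform prismatic bar under axial load, so k = (A·E) / L.
Convert to SI units:
  E = 162 GPa = 1.62 × 10¹¹ Pa
Substitute:
  k = (0.00676 × (1.62 × 10¹¹)) / 4.97
  k = 2.203 × 10⁸ N/m
Convert: k = 2.203 × 10⁸ N/m = 220.3 MN/m
Final answer: k = 220.3 MN/m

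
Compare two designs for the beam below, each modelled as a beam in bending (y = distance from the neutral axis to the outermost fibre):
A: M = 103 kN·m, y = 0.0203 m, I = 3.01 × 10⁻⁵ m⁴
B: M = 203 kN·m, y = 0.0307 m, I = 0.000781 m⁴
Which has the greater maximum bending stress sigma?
Model: a beam in bending (y = distance from the neutral axis to the outermost fibre), so sigma = (M·y) / I (SI units).
  A: sigma = (103000 × 0.0203) / (3.01 × 10⁻⁵) = 6.947 × 10⁷ Pa = 69.47 MPa
  B: sigma = (203000 × 0.0307) / 0.000781 = 7.98 × 10⁶ Pa = 7.98 MPa
69.47 MPa > 7.98 MPa, so A is larger.
Final answer: A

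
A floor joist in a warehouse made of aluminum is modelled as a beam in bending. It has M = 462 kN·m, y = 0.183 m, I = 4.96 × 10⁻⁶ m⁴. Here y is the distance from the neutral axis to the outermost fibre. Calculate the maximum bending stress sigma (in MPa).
Model: a beam in bending, so sigma = (M·y) / I.
Convert to SI units:
  M = 462 kN·m = 462000 N·m
Substitute:
  sigma = (462000 × 0.183) / (4.96 × 10⁻⁶)
  sigma = 1.705 × 10¹⁰ Pa
Convert: sigma = 1.705 × 10¹⁰ Pa = 17050 MPa
Final answer: sigma = 17050 MPa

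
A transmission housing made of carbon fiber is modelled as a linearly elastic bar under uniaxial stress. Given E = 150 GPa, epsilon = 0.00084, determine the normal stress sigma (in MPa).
Model: a linearly elastic bar under uniaxial stress, so epsilon = sigma / E.
Solve for sigma: sigma = epsilon·E.
Convert to SI units:
  E = 150 GPa = 1.5 × 10¹¹ Pa
Substitute:
  sigma = 0.00084 × (1.5 × 10¹¹)
  sigma = 1.26 × 10⁸ Pa
Convert: sigma = 1.26 × 10⁸ Pa = 126 MPa
Final answer: sigma = 126 MPa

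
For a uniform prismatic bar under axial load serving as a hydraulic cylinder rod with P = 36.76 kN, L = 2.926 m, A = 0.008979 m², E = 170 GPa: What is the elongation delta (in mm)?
Model: a uniform prismatic bar under axial load, so delta = (P·L) / (A·E).
Convert to SI units:
  P = 36.76 kN = 36760 N
  E = 170 GPa = 1.7 × 10¹¹ Pa
Substitute:
  delta = (36760 × 2.926) / (0.008979 × (1.7 × 10¹¹))
  delta = 7.046 × 10⁻⁵ m
Convert: delta = 7.046 × 10⁻⁵ m = 0.07046 mm
Final answer: delta = 0.07046 mm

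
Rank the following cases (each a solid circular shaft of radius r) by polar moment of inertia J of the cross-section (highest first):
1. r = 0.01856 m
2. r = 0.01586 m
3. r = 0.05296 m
Model: a solid circular shaft of radius r, so J = (π·r^4) / 2 (SI units).
  Case 1: J = (π × 0.01856^4) / 2 = 1.864 × 10⁻⁷ m⁴
  Case 2: J = (π × 0.01586^4) / 2 = 9.939 × 10⁻⁸ m⁴
  Case 3: J = (π × 0.05296^4) / 2 = 1.236 × 10⁻⁵ m⁴
Ordering: 1.236 × 10⁻⁵ m⁴ (case 3) > 1.864 × 10⁻⁷ m⁴ (case 1) > 9.939 × 10⁻⁸ m⁴ (case 2)
Final answer: 3, 1, 2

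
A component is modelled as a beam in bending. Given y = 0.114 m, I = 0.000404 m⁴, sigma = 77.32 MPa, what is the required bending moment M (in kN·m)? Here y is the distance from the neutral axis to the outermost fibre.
Model: a beam in bending, so sigma = (M·y) / I.
Solve for M: M = (sigma·I) / y.
Convert to SI units:
  sigma = 77.32 MPa = 7.732 × 10⁷ Pa
Substitute:
  M = ((7.732 × 10⁷) × 0.000404) / 0.114
  M = 274000 N·m
Convert: M = 274000 N·m = 274 kN·m
Final answer: M = 274 kN·m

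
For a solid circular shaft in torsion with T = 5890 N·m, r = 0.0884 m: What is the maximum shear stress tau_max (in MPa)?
Model: a solid circular shaft in torsion, so tau_max = (2·T) / (π·r^3).
Substitute:
  tau_max = (2 × 5890) / (π × 0.0884^3)
  tau_max = 5.428 × 10⁶ Pa
Convert: tau_max = 5.428 × 10⁶ Pa = 5.428 MPa
Final answer: tau_max = 5.428 MPa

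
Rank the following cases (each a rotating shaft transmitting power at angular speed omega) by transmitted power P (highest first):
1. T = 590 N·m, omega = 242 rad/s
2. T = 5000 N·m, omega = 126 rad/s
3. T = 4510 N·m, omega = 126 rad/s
Model: a rotating shaft transmitting power at angular speed omega, so P = T·omega (SI units).
  Case 1: P = 590 × 242 = 142800 W = 142.8 kW
  Case 2: P = 5000 × 126 = 630000 W = 630 kW
  Case 3: P = 4510 × 126 = 568300 W = 568.3 kW
Ordering: 630 kW (case 2) > 568.3 kW (case 3) > 142.8 kW (case 1)
Final answer: 2, 3, 1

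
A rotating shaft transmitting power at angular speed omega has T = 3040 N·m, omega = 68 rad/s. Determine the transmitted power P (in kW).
Model: a rotating shaft transmitting power at angular speed omega, so P = T·omega.
Substitute:
  P = 3040 × 68
  P = 206700 W
Convert: P = 206700 W = 206.7 kW
Final answer: P = 206.7 kW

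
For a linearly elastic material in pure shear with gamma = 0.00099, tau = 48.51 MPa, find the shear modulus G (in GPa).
Model: a linearly elastic material in pure shear, so tau = G·gamma.
Solve for G: G = tau / gamma.
Convert to SI units:
  tau = 48.51 MPa = 4.851 × 10⁷ Pa
Substitute:
  G = (4.851 × 10⁷) / 0.00099
  G = 4.9 × 10¹⁰ Pa
Convert: G = 4.9 × 10¹⁰ Pa = 49 GPa
Final answer: G = 49 GPa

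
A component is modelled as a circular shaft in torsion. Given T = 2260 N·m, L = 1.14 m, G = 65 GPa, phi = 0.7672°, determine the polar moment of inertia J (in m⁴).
Model: a circular shaft in torsion, so phi = (T·L) / (G·J).
Solve for J: J = (T·L) / (phi·G).
Convert to SI units:
  G = 65 GPa = 6.5 × 10¹⁰ Pa
  phi = 0.7672° = 0.01339 rad
Substitute:
  J = (2260 × 1.14) / (0.01339 × (6.5 × 10¹⁰))
  J = 2.96 × 10⁻⁶ m⁴
Final answer: J = 2.96 × 10⁻⁶ m⁴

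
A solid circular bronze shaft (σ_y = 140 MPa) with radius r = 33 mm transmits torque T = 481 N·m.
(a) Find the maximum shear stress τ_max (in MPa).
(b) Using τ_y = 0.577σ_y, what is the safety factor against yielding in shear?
(a) For a solid circular shaft, τ_max = T·r/J with J = π·r^4/2, i.e. τ_max = 2·T / (π·r^3). Convert r = 33 mm = 0.033 m.
  τ_max = (2 × 481) / (π × 0.033^3) = 8.521 × 10⁶ Pa = 8.521 MPa
(b) τ_y = 0.577 × 140 = 80.78 MPa
  SF = τ_y/τ_max = 80.78 / 8.521 = 9.48
Final answer: (a) τ_max = 8.521 MPa, (b) SF = 9.48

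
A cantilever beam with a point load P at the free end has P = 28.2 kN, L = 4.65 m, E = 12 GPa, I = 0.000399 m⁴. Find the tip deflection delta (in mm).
Model: a cantilever beam with a point load P at the free end, so delta = (P·L^3) / (3·E·I).
Convert to SI units:
  P = 28.2 kN = 28200 N
  E = 12 GPa = 1.2 × 10¹⁰ Pa
Substitute:
  delta = (28200 × 4.65^3) / (3 × (1.2 × 10¹⁰) × 0.000399)
  delta = 0.1974 m
Convert: delta = 0.1974 m = 197.4 mm
Final answer: delta = 197.4 mm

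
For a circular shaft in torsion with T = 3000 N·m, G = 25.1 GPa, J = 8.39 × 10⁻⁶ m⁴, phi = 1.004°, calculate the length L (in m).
Model: a circular shaft in torsion, so phi = (T·L) / (G·J).
Solve for L: L = (phi·G·J) / T.
Convert to SI units:
  G = 25.1 GPa = 2.51 × 10¹⁰ Pa
  phi = 1.004° = 0.01752 rad
Substitute:
  L = (0.01752 × (2.51 × 10¹⁰) × (8.39 × 10⁻⁶)) / 3000
  L = 1.23 m
Final answer: L = 1.23 m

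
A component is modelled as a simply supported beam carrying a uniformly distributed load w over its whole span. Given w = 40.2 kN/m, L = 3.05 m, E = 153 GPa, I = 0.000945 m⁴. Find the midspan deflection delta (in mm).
Model: a simply supported beam carrying a uniformly distributed load w over its whole span, so delta = (5·w·L^4) / (384·E·I).
Convert to SI units:
  w = 40.2 kN/m = 40200 N/m
  E = 153 GPa = 1.53 × 10¹¹ Pa
Substitute:
  delta = (5 × 40200 × 3.05^4) / (384 × (1.53 × 10¹¹) × 0.000945)
  delta = 0.0003133 m
Convert: delta = 0.0003133 m = 0.3133 mm
Final answer: delta = 0.3133 mm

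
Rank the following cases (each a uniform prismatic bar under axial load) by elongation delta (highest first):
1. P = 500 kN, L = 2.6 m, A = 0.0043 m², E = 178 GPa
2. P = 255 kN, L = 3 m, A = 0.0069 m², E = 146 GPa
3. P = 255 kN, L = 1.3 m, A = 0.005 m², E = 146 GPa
Model: a uniform prismatic bar under axial load, so delta = (P·L) / (A·E) (SI units).
  Case 1: delta = (500000 × 2.6) / (0.0043 × (1.78 × 10¹¹)) = 0.001698 m = 1.698 mm
  Case 2: delta = (255000 × 3) / (0.0069 × (1.46 × 10¹¹)) = 0.0007594 m = 0.7594 mm
  Case 3: delta = (255000 × 1.3) / (0.005 × (1.46 × 10¹¹)) = 0.0004541 m = 0.4541 mm
Ordering: 1.698 mm (case 1) > 0.7594 mm (case 2) > 0.4541 mm (case 3)
Final answer: 1, 2, 3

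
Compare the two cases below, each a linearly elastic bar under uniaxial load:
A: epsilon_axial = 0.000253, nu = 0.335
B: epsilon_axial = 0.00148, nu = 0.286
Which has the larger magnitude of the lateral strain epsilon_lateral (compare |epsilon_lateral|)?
Model: a linearly elastic bar under uniaxial load, so epsilon_lateral = -nu·epsilon_axial (SI units).
  A: epsilon_lateral = -(0.335 × 0.000253) = -8.476 × 10⁻⁵
  B: epsilon_lateral = -(0.286 × 0.00148) = -0.0004233
|epsilon_lateral|: A = 8.476 × 10⁻⁵, B = 0.0004233, so B is larger in magnitude.
Final answer: B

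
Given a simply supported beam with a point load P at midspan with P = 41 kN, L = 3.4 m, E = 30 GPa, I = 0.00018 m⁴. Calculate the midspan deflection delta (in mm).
Model: a simply supported beam with a point load P at midspan, so delta = (P·L^3) / (48·E·I).
Convert to SI units:
  P = 41 kN = 41000 N
  E = 30 GPa = 3 × 10¹⁰ Pa
Substitute:
  delta = (41000 × 3.4^3) / (48 × (3 × 10¹⁰) × 0.00018)
  delta = 0.006217 m
Convert: delta = 0.006217 m = 6.217 mm
Final answer: delta = 6.217 mm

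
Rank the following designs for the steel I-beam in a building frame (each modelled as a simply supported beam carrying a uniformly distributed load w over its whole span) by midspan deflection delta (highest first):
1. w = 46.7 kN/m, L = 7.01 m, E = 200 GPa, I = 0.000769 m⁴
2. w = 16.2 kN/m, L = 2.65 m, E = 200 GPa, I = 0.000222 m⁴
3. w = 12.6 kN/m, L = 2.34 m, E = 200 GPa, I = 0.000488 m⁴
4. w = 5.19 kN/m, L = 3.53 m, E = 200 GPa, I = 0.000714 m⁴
Model: a simply supported beam carrying a uniformly distributed load w over its whole span, so delta = (5·w·L^4) / (384·E·I) (SI units).
  Case 1: delta = (5 × 46700 × 7.01^4) / (384 × (2 × 10¹¹) × 0.000769) = 0.009547 m = 9.547 mm
  Case 2: delta = (5 × 16200 × 2.65^4) / (384 × (2 × 10¹¹) × 0.000222) = 0.0002343 m = 0.2343 mm
  Case 3: delta = (5 × 12600 × 2.34^4) / (384 × (2 × 10¹¹) × 0.000488) = 5.04 × 10⁻⁵ m = 0.0504 mm
  Case 4: delta = (5 × 5190 × 3.53^4) / (384 × (2 × 10¹¹) × 0.000714) = 7.348 × 10⁻⁵ m = 0.07348 mm
Ordering: 9.547 mm (case 1) > 0.2343 mm (case 2) > 0.07348 mm (case 4) > 0.0504 mm (case 3)
Final answer: 1, 2, 4, 3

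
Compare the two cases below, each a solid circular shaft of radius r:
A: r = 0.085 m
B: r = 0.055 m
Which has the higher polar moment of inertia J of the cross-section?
Model: a solid circular shaft of radius r, so J = (π·r^4) / 2 (SI units).
  A: J = (π × 0.085^4) / 2 = 8.2 × 10⁻⁵ m⁴
  B: J = (π × 0.055^4) / 2 = 1.437 × 10⁻⁵ m⁴
8.2 × 10⁻⁵ m⁴ > 1.437 × 10⁻⁵ m⁴, so A is larger.
Final answer: A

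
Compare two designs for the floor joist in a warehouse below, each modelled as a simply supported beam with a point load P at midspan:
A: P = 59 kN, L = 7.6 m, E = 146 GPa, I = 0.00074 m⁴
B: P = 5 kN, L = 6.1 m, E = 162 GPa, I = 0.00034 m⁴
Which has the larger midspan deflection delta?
Model: a simply supported beam with a point load P at midspan, so delta = (P·L^3) / (48·E·I) (SI units).
  A: delta = (59000 × 7.6^3) / (48 × (1.46 × 10¹¹) × 0.00074) = 0.004994 m = 4.994 mm
  B: delta = (5000 × 6.1^3) / (48 × (1.62 × 10¹¹) × 0.00034) = 0.0004293 m = 0.4293 mm
4.994 mm > 0.4293 mm, so A is larger.
Final answer: A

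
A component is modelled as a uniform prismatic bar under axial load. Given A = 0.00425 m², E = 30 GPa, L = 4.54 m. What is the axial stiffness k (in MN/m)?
Model: a uniform prismatic bar under axial load, so k = (A·E) / L.
Convert to SI units:
  E = 30 GPa = 3 × 10¹⁰ Pa
Substitute:
  k = (0.00425 × (3 × 10¹⁰)) / 4.54
  k = 2.808 × 10⁷ N/m
Convert: k = 2.808 × 10⁷ N/m = 28.08 MN/m
Final answer: k = 28.08 MN/m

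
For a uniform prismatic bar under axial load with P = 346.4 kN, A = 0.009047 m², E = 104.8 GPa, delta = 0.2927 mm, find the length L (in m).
Model: a uniform prismatic bar under axial load, so delta = (P·L) / (A·E).
Solve for L: L = (delta·A·E) / P.
Convert to SI units:
  P = 346.4 kN = 346400 N
  E = 104.8 GPa = 1.048 × 10¹¹ Pa
  delta = 0.2927 mm = 0.0002927 m
Substitute:
  L = (0.0002927 × 0.009047 × (1.048 × 10¹¹)) / 346400
  L = 0.8011 m
Final answer: L = 0.8011 m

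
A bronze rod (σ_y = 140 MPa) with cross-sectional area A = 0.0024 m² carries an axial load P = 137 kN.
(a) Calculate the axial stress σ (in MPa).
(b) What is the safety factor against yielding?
(a) Axial stress σ = P/A. Convert P = 137 kN = 137000 N.
  σ = 137000 / 0.0024 = 5.708 × 10⁷ Pa = 57.08 MPa
(b) Safety factor SF = σ_y/σ = 140 / 57.08 = 2.453
Final answer: (a) σ = 57.08 MPa, (b) SF = 2.453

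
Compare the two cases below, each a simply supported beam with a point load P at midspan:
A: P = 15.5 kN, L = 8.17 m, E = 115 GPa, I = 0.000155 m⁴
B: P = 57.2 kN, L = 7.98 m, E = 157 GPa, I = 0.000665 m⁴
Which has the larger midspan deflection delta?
Model: a simply supported beam with a point load P at midspan, so delta = (P·L^3) / (48·E·I) (SI units).
  A: delta = (15500 × 8.17^3) / (48 × (1.15 × 10¹¹) × 0.000155) = 0.009879 m = 9.879 mm
  B: delta = (57200 × 7.98^3) / (48 × (1.57 × 10¹¹) × 0.000665) = 0.0058 m = 5.8 mm
9.879 mm > 5.8 mm, so A is larger.
Final answer: A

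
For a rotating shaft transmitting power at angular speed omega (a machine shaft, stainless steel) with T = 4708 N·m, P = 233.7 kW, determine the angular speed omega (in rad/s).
Model: a rotating shaft transmitting power at angular speed omega, so P = T·omega.
Solve for omega: omega = P / T.
Convert to SI units:
  P = 233.7 kW = 233700 W
Substitute:
  omega = 233700 / 4708
  omega = 49.64 rad/s
Final answer: omega = 49.64 rad/s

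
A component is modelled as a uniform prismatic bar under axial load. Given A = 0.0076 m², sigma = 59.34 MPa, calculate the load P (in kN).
Model: a uniform prismatic bar under axial load, so sigma = P / A.
Solve for P: P = sigma·A.
Convert to SI units:
  sigma = 59.34 MPa = 5.934 × 10⁷ Pa
Substitute:
  P = (5.934 × 10⁷) × 0.0076
  P = 451000 N
Convert: P = 451000 N = 451 kN
Final answer: P = 451 kN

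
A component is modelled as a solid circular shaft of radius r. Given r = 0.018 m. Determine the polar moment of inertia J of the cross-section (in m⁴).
Model: a solid circular shaft of radius r, so J = (π·r^4) / 2.
Substitute:
  J = (π × 0.018^4) / 2
  J = 1.649 × 10⁻⁷ m⁴
Final answer: J = 1.649 × 10⁻⁷ m⁴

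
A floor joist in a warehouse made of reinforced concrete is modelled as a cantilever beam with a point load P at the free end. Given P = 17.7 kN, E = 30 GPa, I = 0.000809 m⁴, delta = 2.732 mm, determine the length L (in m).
Model: a cantilever beam with a point load P at the free end, so delta = (P·L^3) / (3·E·I).
Solve for L: L = ((3·delta·E·I) / P)^(1/3).
Convert to SI units:
  P = 17.7 kN = 17700 N
  E = 30 GPa = 3 × 10¹⁰ Pa
  delta = 2.732 mm = 0.002732 m
Substitute:
  L = ((3 × 0.002732 × (3 × 10¹⁰) × 0.000809) / 17700)^(1/3)
  L = 2.24 m
Final answer: L = 2.24 m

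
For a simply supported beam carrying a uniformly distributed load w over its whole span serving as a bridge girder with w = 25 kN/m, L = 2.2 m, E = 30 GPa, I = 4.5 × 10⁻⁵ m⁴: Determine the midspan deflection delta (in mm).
Model: a simply supported beam carrying a uniformly distributed load w over its whole span, so delta = (5·w·L^4) / (384·E·I).
Convert to SI units:
  w = 25 kN/m = 25000 N/m
  E = 30 GPa = 3 × 10¹⁰ Pa
Substitute:
  delta = (5 × 25000 × 2.2^4) / (384 × (3 × 10¹⁰) × (4.5 × 10⁻⁵))
  delta = 0.005649 m
Convert: delta = 0.005649 m = 5.649 mm
Final answer: delta = 5.649 mm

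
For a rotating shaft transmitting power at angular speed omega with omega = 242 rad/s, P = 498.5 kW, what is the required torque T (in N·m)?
Model: a rotating shaft transmitting power at angular speed omega, so P = T·omega.
Solve for T: T = P / omega.
Convert to SI units:
  P = 498.5 kW = 498500 W
Substitute:
  T = 498500 / 242
  T = 2060 N·m
Final answer: T = 2060 N·m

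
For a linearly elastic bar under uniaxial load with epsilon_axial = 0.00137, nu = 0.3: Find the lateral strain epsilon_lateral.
Model: a linearly elastic bar under uniaxial load, so epsilon_lateral = -nu·epsilon_axial.
Substitute:
  epsilon_lateral = -(0.3 × 0.00137)
  epsilon_lateral = -0.000411
Final answer: epsilon_lateral = -0.000411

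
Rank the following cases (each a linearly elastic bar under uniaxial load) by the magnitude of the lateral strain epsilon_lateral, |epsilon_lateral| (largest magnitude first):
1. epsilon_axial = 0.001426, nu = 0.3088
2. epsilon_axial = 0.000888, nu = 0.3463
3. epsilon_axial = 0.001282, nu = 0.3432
Model: a linearly elastic bar under uniaxial load, so epsilon_lateral = -nu·epsilon_axial (SI units).
  Case 1: epsilon_lateral = -(0.3088 × 0.001426) = -0.0004403
  Case 2: epsilon_lateral = -(0.3463 × 0.000888) = -0.0003075
  Case 3: epsilon_lateral = -(0.3432 × 0.001282) = -0.00044
Ordering by |epsilon_lateral|: 0.0004403 (case 1) > 0.00044 (case 3) > 0.0003075 (case 2)
Final answer: 1, 3, 2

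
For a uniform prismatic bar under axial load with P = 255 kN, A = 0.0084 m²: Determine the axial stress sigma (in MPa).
Model: a uniform prismatic bar under axial load, so sigma = P / A.
Convert to SI units:
  P = 255 kN = 255000 N
Substitute:
  sigma = 255000 / 0.0084
  sigma = 3.036 × 10⁷ Pa
Convert: sigma = 3.036 × 10⁷ Pa = 30.36 MPa
Final answer: sigma = 30.36 MPa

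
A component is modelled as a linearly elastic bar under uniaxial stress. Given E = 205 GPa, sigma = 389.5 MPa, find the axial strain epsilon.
Model: a linearly elastic bar under uniaxial stress, so sigma = E·epsilon.
Solve for epsilon: epsilon = sigma / E.
Convert to SI units:
  E = 205 GPa = 2.05 × 10¹¹ Pa
  sigma = 389.5 MPa = 3.895 × 10⁸ Pa
Substitute:
  epsilon = (3.895 × 10⁸) / (2.05 × 10¹¹)
  epsilon = 0.0019
Final answer: epsilon = 0.0019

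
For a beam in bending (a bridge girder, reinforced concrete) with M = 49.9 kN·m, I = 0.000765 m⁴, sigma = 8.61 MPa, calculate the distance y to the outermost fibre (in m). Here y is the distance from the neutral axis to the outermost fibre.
Model: a beam in bending, so sigma = (M·y) / I.
Solve for y: y = (sigma·I) / M.
Convert to SI units:
  M = 49.9 kN·m = 49900 N·m
  sigma = 8.61 MPa = 8.61 × 10⁶ Pa
Substitute:
  y = ((8.61 × 10⁶) × 0.000765) / 49900
  y = 0.132 m
Final answer: y = 0.132 m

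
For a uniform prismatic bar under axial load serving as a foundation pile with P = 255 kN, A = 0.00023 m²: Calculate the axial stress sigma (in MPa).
Model: a uniform prismatic bar under axial load, so sigma = P / A.
Convert to SI units:
  P = 255 kN = 255000 N
Substitute:
  sigma = 255000 / 0.00023
  sigma = 1.109 × 10⁹ Pa
Convert: sigma = 1.109 × 10⁹ Pa = 1109 MPa
Final answer: sigma = 1109 MPa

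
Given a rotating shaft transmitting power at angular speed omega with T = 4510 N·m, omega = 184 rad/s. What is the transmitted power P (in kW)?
Model: a rotating shaft transmitting power at angular speed omega, so P = T·omega.
Substitute:
  P = 4510 × 184
  P = 829800 W
Convert: P = 829800 W = 829.8 kW
Final answer: P = 829.8 kW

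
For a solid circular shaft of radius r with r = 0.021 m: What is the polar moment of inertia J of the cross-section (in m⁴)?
Model: a solid circular shaft of radius r, so J = (π·r^4) / 2.
Substitute:
  J = (π × 0.021^4) / 2
  J = 3.055 × 10⁻⁷ m⁴
Final answer: J = 3.055 × 10⁻⁷ m⁴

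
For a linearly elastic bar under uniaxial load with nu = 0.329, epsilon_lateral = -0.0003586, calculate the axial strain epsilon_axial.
Model: a linearly elastic bar under uniaxial load, so epsilon_lateral = -nu·epsilon_axial.
Solve for epsilon_axial: epsilon_axial = -epsilon_lateral / nu.
Substitute:
  epsilon_axial = -(-0.0003586) / 0.329
  epsilon_axial = 0.00109
Final answer: epsilon_axial = 0.00109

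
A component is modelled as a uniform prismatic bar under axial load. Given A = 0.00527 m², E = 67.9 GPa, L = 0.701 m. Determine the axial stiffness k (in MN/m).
Model: a uniform prismatic bar under axial load, so k = (A·E) / L.
Convert to SI units:
  E = 67.9 GPa = 6.79 × 10¹⁰ Pa
Substitute:
  k = (0.00527 × (6.79 × 10¹⁰)) / 0.701
  k = 5.105 × 10⁸ N/m
Convert: k = 5.105 × 10⁸ N/m = 510.5 MN/m
Final answer: k = 510.5 MN/m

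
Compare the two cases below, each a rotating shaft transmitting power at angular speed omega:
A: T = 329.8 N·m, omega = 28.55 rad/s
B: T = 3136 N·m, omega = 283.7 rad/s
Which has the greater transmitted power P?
Model: a rotating shaft transmitting power at angular speed omega, so P = T·omega (SI units).
  A: P = 329.8 × 28.55 = 9416 W = 9.416 kW
  B: P = 3136 × 283.7 = 889700 W = 889.7 kW
889.7 kW > 9.416 kW, so B is larger.
Final answer: B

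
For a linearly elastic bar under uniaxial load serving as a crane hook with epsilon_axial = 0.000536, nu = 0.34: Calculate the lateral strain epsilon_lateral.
Model: a linearly elastic bar under uniaxial load, so epsilon_lateral = -nu·epsilon_axial.
Substitute:
  epsilon_lateral = -(0.34 × 0.000536)
  epsilon_lateral = -0.0001822
Final answer: epsilon_lateral = -0.0001822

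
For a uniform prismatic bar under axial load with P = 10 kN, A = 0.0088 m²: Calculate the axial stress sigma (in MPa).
Model: a uniform prismatic bar under axial load, so sigma = P / A.
Convert to SI units:
  P = 10 kN = 10000 N
Substitute:
  sigma = 10000 / 0.0088
  sigma = 1.136 × 10⁶ Pa
Convert: sigma = 1.136 × 10⁶ Pa = 1.136 MPa
Final answer: sigma = 1.136 MPa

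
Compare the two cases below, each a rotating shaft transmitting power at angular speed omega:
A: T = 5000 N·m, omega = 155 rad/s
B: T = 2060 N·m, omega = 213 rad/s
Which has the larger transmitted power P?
Model: a rotating shaft transmitting power at angular speed omega, so P = T·omega (SI units).
  A: P = 5000 × 155 = 775000 W = 775 kW
  B: P = 2060 × 213 = 438800 W = 438.8 kW
775 kW > 438.8 kW, so A is larger.
Final answer: A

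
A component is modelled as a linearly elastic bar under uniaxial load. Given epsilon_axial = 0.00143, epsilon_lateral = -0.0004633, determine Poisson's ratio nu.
Model: a linearly elastic bar under uniaxial load, so epsilon_lateral = -nu·epsilon_axial.
Solve for nu: nu = -epsilon_lateral / epsilon_axial.
Substitute:
  nu = -(-0.0004633) / 0.00143
  nu = 0.324
Final answer: nu = 0.324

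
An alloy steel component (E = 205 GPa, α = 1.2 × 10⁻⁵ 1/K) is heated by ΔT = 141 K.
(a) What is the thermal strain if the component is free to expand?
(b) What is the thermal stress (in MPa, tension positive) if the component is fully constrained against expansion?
(a) Free thermal strain ε_th = α·ΔT = (1.2 × 10⁻⁵) × 141 = 0.001692
(b) Fully constrained, the expansion is suppressed, so σ = -E·α·ΔT. Convert E = 205 GPa = 2.05 × 10¹¹ Pa.
  σ = -(2.05 × 10¹¹) × (1.2 × 10⁻⁵) × 141 = -3.469 × 10⁸ Pa = -346.9 MPa (compressive)
Final answer: (a) ε_th = 0.001692, (b) σ = -346.9 MPa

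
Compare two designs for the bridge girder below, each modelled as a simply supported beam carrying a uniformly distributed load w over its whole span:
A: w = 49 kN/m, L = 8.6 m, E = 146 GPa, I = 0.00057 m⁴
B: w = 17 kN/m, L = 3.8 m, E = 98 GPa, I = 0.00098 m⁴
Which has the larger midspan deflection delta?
Model: a simply supported beam carrying a uniformly distributed load w over its whole span, so delta = (5·w·L^4) / (384·E·I) (SI units).
  A: delta = (5 × 49000 × 8.6^4) / (384 × (1.46 × 10¹¹) × 0.00057) = 0.04194 m = 41.94 mm
  B: delta = (5 × 17000 × 3.8^4) / (384 × (9.8 × 10¹⁰) × 0.00098) = 0.0004806 m = 0.4806 mm
41.94 mm > 0.4806 mm, so A is larger.
Final answer: A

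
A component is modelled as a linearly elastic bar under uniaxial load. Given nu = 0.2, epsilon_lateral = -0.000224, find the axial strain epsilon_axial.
Model: a linearly elastic bar under uniaxial load, so epsilon_lateral = -nu·epsilon_axial.
Solve for epsilon_axial: epsilon_axial = -epsilon_lateral / nu.
Substitute:
  epsilon_axial = -(-0.000224) / 0.2
  epsilon_axial = 0.00112
Final answer: epsilon_axial = 0.00112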